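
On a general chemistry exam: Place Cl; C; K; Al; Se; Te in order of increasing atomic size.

C is in period 2, group 14; Al is in period 3, group 13; Cl is in period 3, group 17; K is in period 4, group 1; Se is in period 4, group 16; Te is in period 5, group 16.
Moving right in a period, electrons are added to the same shell under a stronger nuclear pull, so atoms get smaller; moving down, a new shell is opened and atoms get larger.
These span different periods and groups, so the two trends combine.
Cl > C: period and group pull opposite ways; the down-group shift dominates (99 vs 75 pm).
Se > Cl: relative to Cl, both the across-period and down-group shifts push Se's atomic radius up.
Al > Se: the two effects oppose for this pair; the across-period effect wins (126 vs 116 pm).
Te > Al: the two effects oppose for this pair; the down-group effect wins (136 vs 126 pm).
K > Te: period and group pull opposite ways; the across-period shift dominates (196 vs 136 pm).
For reference (pm): C 75, Al 126, Cl 99, K 196, Se 116, Te 136.
So from smallest to largest: C < Cl < Se < Al < Te < K.

C < Cl < Se < Al < Te < K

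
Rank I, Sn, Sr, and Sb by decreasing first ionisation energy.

I > Sb > Sn > Sr

Sr is in period 5, group 2; Sn is in period 5, group 14; Sb is in period 5, group 15; I is in period 5, group 17.
IE₁ increases left→right with effective nuclear charge and decreases top→bottom as the valence shell moves farther out.
All lie in period 5, so first ionization energy increases left to right.
So from highest to lowest: I > Sb > Sn > Sr.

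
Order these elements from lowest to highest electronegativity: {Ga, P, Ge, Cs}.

Cs, Ga, Ge, P

P is in period 3, group 15; Ga is in period 4, group 13; Ge is in period 4, group 14; Cs is in period 6, group 1.
Smaller atoms with higher effective nuclear charge are more electronegative.
Neither a single period nor a single group — weigh both effects.
Ga > Cs: both effects reinforce here, so Ga is clearly the higher of the two.
Ge > Ga: both are in period 4; the period trend gives Ge the larger value.
P > Ge: both effects reinforce here, so P is clearly the higher of the two.
For reference (Pauling): P 2.19, Ga 1.81, Ge 2.01, Cs 0.79.
So from lowest to highest: Cs < Ga < Ge < P.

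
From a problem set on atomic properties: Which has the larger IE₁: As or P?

P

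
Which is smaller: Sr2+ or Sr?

Sr2+

Forming Sr2+ removes 2 electrons from Sr. Fewer electrons for the same nuclear charge means less shielding and a higher Z_eff on the remaining electrons, and for main-group metals the entire outer shell is lost.
A cation is smaller than its parent atom: Sr2+ < Sr.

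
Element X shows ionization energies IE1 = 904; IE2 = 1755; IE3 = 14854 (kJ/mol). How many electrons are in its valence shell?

Look for the largest jump between consecutive ionization energies: IE3/IE2 ≈ 8.5, far larger than any earlier ratio.
That jump marks the point where a core electron is being removed. So the atom has 2 valence electrons.

2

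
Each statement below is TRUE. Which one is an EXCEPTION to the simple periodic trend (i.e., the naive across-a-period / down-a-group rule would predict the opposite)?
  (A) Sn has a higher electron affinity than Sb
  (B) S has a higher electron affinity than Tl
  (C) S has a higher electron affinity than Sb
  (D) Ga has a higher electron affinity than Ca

The general trend: electron affinity increases across a period and decreases down a group.
(A) Sn (period 5, group 14) vs Sb (period 5, group 15): the stated order contradicts the simple trend.
(B) S (period 3, group 16) vs Tl (period 6, group 13): the stated order agrees with the simple trend.
(C) S (period 3, group 16) vs Sb (period 5, group 15): the stated order agrees with the simple trend.
(D) Ga (period 4, group 13) vs Ca (period 4, group 2): the stated order agrees with the simple trend.
The exception is (A): adding an electron to Sb's half-filled 5p³ is unfavourable, so Sn has the more exothermic EA.

(A)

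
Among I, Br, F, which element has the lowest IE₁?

F is in period 2, group 17; Br is in period 4, group 17; I is in period 5, group 17.
Across a period the outer electron is held more tightly (higher IE₁); down a group it sits in a higher shell, more shielded, and comes off more easily.
All are in group 17, so first ionization energy increases up the group.
The lowest IE₁ among these belongs to I.

I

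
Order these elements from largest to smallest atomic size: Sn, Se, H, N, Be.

Sn, Se, Be, N, H

H is in period 1, group 1; Be is in period 2, group 2; N is in period 2, group 15; Se is in period 4, group 16; Sn is in period 5, group 14.
Radius decreases left→right (rising Z_eff, same n) and increases top→bottom (higher n).
Here both period and group differ, so the two effects have to be weighed against each other.
N > H: the two effects oppose for this pair; the down-group effect wins (71 vs 32 pm).
Be > N: both are in period 2; the period trend gives Be the larger value.
Se > Be: the two effects oppose for this pair; the down-group effect wins (116 vs 102 pm).
Sn > Se: both effects reinforce here, so Sn is clearly the larger of the two.
Tabulated atomic radius (pm): H 32, Be 102, N 71, Se 116, Sn 140.
So from largest to smallest: Sn > Se > Be > N > H.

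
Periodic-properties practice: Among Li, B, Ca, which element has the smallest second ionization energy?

IE_2 is the cost of taking one more electron from the +1 cation: Li⁺ is the bare [He] core; B⁺ still has 2 valence electrons; Ca⁺ still has 1 valence electron.
Pulling an electron out of a noble-gas core costs far more than removing a remaining valence electron, so Li sits at the high end of IE_2.
Valence configurations: B⁺ [He]2s², Ca⁺ [Ar]4s¹.
Approximate IE_2 values (kJ/mol): Li 7298, B 2427, Ca 1145.
Overall IE_2 order: Ca < B < Li.

Ca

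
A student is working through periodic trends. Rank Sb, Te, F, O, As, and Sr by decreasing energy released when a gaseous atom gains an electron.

Atoms with high Z_eff and room in the valence shell (especially the halogens) have the most exothermic electron affinities.
Here both period and group differ, so the two effects have to be weighed against each other.
As > Sr: relative to Sr, both the across-period and down-group shifts push As's electron affinity up.
Sb > As: this pair runs against the simple trend — see the exception note.
O > Sb: both effects reinforce here, so O is clearly the higher of the two.
Te > O: this pair runs against the simple trend — see the exception note.
F > Te: relative to Te, both the across-period and down-group shifts push F's electron affinity up.
Note the exception: Sb has a higher electron affinity than As, contrary to the simple trend — both are half-filled np³, but the pairing/repulsion penalty for the added electron shrinks as the p orbitals become larger and more diffuse down the group, and for Sb that outweighs the weaker nuclear attraction.
Note the exception: Te has a higher electron affinity than O, contrary to the simple trend — O's compact 2p subshell gives strong electron–electron repulsion on the added electron.
For reference (kJ/mol): O 141, F 328, As 78, Sr 5, Sb 103, Te 190.
So from highest to lowest: F > Te > O > Sb > As > Sr.

F > Te > O > Sb > As > Sr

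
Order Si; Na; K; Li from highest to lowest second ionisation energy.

Li, Na, K, Si

After 1 electron has been removed, what remains? Si⁺ still has 3 valence electrons; Na⁺ is the bare [Ne] core; K⁺ is the bare [Ar] core; Li⁺ is the bare [He] core.
Breaking into a closed-shell core is much more expensive than removing a leftover valence electron — K, Na and Li have the largest IE_2 here.
Tabulated IE_2 (kJ/mol): Si 1577, Na 4562, K 3052, Li 7298.
Hence IE_2: Si < K < Na < Li.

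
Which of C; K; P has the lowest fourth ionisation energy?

Consider each +3 ion: C³⁺ still has 1 valence electron; K³⁺ is already 2 electrons into the core; P³⁺ still has 2 valence electrons.
Usually core removal costs more than valence removal, but here the competition is close: a tightly held n=2 valence electron can cost more to remove than an n=3 core electron, so the actual values have to decide it.
Valence configurations: C³⁺ [He]2s¹, P³⁺ [Ne]3s².
Tabulated IE_4 (kJ/mol): C 6223, K 5877, P 4964.
Hence IE_4: P < K < C.

P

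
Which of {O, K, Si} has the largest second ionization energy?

O

After 1 electron has been removed, what remains? O⁺ still has 5 valence electrons; K⁺ is the bare [Ar] core; Si⁺ still has 3 valence electrons.
Usually core removal costs more than valence removal, but here the competition is close: a tightly held n=2 valence electron can cost more to remove than an n=3 core electron, so the actual values have to decide it.
Valence configurations: O⁺ [He]2s²2p³, Si⁺ [Ne]3s²3p¹.
Approximate IE_2 values (kJ/mol): O 3388, K 3052, Si 1577.
Hence IE_2: Si < K < O.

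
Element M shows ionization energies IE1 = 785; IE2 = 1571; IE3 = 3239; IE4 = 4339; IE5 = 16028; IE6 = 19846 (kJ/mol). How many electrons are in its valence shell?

4

Look for the largest jump between consecutive ionization energies: IE5/IE4 ≈ 3.7, far larger than any earlier ratio.
That jump marks the point where a core electron is being removed. So the atom has 4 valence electrons.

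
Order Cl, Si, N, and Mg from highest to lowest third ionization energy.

The third ionization energy removes an electron from the +2 ion. For each element: Cl²⁺ still has 5 valence electrons; Si²⁺ still has 2 valence electrons; N²⁺ still has 3 valence electrons; Mg²⁺ is the bare [Ne] core.
Pulling an electron out of a noble-gas core costs far more than removing a remaining valence electron, so Mg sits at the high end of IE_3.
Valence configurations: Cl²⁺ [Ne]3s²3p³, Si²⁺ [Ne]3s², N²⁺ [He]2s²2p¹.
Tabulated IE_3 (kJ/mol): Cl 3822, Si 3232, N 4578, Mg 7733.
Hence IE_3: Si < Cl < N < Mg.

Mg, N, Cl, Si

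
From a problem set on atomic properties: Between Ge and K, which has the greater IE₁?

Ge

Removing the outermost electron gets harder across a period and easier down a group.
All lie in period 4, so first ionization energy increases left to right.
So Ge has the greater IE₁ (Ge > K).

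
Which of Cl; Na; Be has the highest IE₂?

The second ionization energy removes an electron from the +1 ion. For each element: Cl⁺ still has 6 valence electrons; Na⁺ is the bare [Ne] core; Be⁺ still has 1 valence electron.
Core electrons are held far more tightly than valence electrons, so Na tops the IE_2 order.
Valence configurations: Cl⁺ [Ne]3s²3p⁴, Be⁺ [He]2s¹.
The numbers (kJ/mol): Cl 2298, Na 4562, Be 1757.
Overall IE_2 order: Be < Cl < Na.

Na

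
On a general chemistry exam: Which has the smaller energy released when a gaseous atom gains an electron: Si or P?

P

Si is in period 3, group 14; P is in period 3, group 15.
EA tends to increase across a period and decrease down a group, though the pattern is less regular than for IE or radius.
All lie in period 3; the across-period trend (electron affinity increases left to right) applies, with the exception below.
Note the exception: Si has a higher electron affinity than P, contrary to the simple trend — adding an electron to P's half-filled 3p³ is unfavourable, so Si (3p²) has the more exothermic EA.
Tabulated electron affinity (kJ/mol): Si 134, P 72.
So P has the smaller energy released when a gaseous atom gains an electron (P < Si).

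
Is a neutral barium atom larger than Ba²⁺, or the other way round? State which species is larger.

Forming Ba²⁺ removes 2 electrons from Ba. Fewer electrons for the same nuclear charge means less shielding and a higher Z_eff on the remaining electrons, and for main-group metals the entire outer shell is lost.
A cation is smaller than its parent atom: Ba²⁺ < Ba.

Ba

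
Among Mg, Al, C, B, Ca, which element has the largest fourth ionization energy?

IE_4 is the cost of taking one more electron from the +3 cation: Mg³⁺ is already 1 electron into the core; Al³⁺ is the bare [Ne] core; C³⁺ still has 1 valence electron; B³⁺ is the bare [He] core; Ca³⁺ is already 1 electron into the core.
Breaking into a closed-shell core is much more expensive than removing a leftover valence electron — Ca, Mg, Al and B have the largest IE_4 here.
The numbers (kJ/mol): Mg 10543, Al 11577, C 6223, B 25026, Ca 6491.
Putting it together, IE_4: C < Ca < Mg < Al < B.

B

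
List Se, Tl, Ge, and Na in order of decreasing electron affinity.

Se > Ge > Na > Tl

Na is in period 3, group 1; Ge is in period 4, group 14; Se is in period 4, group 16; Tl is in period 6, group 13.
Electron affinity generally becomes more exothermic across a period toward the halogens and less exothermic down a group.
These span different periods and groups, so the two trends combine.
Na > Tl: period and group pull opposite ways; the down-group shift dominates (53 vs 19 kJ/mol).
Ge > Na: the two effects oppose for this pair; the across-period effect wins (119 vs 53 kJ/mol).
Se > Ge: Se lies to the right of Ge in period 4, so the across-period effect alone puts Se higher.
For reference (kJ/mol): Na 53, Ge 119, Se 195, Tl 19.
So from highest to lowest: Se > Ge > Na > Tl.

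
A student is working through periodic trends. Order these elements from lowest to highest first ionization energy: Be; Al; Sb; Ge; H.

IE₁ increases left→right with effective nuclear charge and decreases top→bottom as the valence shell moves farther out.
These sit on a diagonal, where the across-period and down-group effects partly cancel.
Ge > Al: period and group pull opposite ways; the across-period shift dominates (762 vs 578 kJ/mol).
Sb > Ge: period and group pull opposite ways; the across-period shift dominates (831 vs 762 kJ/mol).
Be > Sb: the two effects oppose for this pair; the down-group effect wins (900 vs 831 kJ/mol).
H > Be: period and group pull opposite ways; the down-group shift dominates (1312 vs 900 kJ/mol).
Approximate values (kJ/mol): H 1312, Be 900, Al 578, Ge 762, Sb 831.
So from lowest to highest: Al < Ge < Sb < Be < H.

Al, Ge, Sb, Be, H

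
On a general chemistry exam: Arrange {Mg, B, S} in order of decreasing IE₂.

B > S > Mg

The second ionization energy removes an electron from the +1 ion. For each element: Mg⁺ still has 1 valence electron; B⁺ still has 2 valence electrons; S⁺ still has 5 valence electrons.
All are still removing valence electrons, so compare the +1 ions as you would atoms: IE_2 generally rises across a period (higher Z_eff) and falls down a group (larger shell), subject to the usual subshell exceptions.
Valence configurations: Mg⁺ [Ne]3s¹, B⁺ [He]2s², S⁺ [Ne]3s²3p³.
The numbers (kJ/mol): Mg 1451, B 2427, S 2252.
Overall IE_2 order: Mg < S < B.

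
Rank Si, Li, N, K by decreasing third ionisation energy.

Li > N > K > Si

Consider each +2 ion: Si²⁺ still has 2 valence electrons; Li²⁺ is already 1 electron into the core; N²⁺ still has 3 valence electrons; K²⁺ is already 1 electron into the core.
Usually core removal costs more than valence removal, but here the competition is close: a tightly held n=2 valence electron can cost more to remove than an n=3 core electron, so the actual values have to decide it.
Valence configurations: Si²⁺ [Ne]3s², N²⁺ [He]2s²2p¹.
Tabulated IE_3 (kJ/mol): Si 3232, Li 11815, N 4578, K 4420.
So the third ionization energies run Si < K < N < Li.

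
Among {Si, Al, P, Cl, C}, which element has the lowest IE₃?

IE_3 is the cost of taking one more electron from the +2 cation: Si²⁺ still has 2 valence electrons; Al²⁺ still has 1 valence electron; P²⁺ still has 3 valence electrons; Cl²⁺ still has 5 valence electrons; C²⁺ still has 2 valence electrons.
All are still removing valence electrons, so compare the +2 ions as you would atoms: IE_3 generally rises across a period (higher Z_eff) and falls down a group (larger shell), subject to the usual subshell exceptions.
Valence configurations: Si²⁺ [Ne]3s², Al²⁺ [Ne]3s¹, P²⁺ [Ne]3s²3p¹, Cl²⁺ [Ne]3s²3p³, C²⁺ [He]2s².
P²⁺ loses a lone 3p electron whereas Si²⁺ must break into a filled 3s² pair, so IE_3(Si) > IE_3(P) even though P has the higher nuclear charge.
Approximate IE_3 values (kJ/mol): Si 3232, Al 2745, P 2914, Cl 3822, C 4620.
Putting it together, IE_3: Al < P < Si < Cl < C.

Al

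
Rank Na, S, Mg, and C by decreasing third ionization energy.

IE_3 is the cost of taking one more electron from the +2 cation: Na²⁺ is already 1 electron into the core; S²⁺ still has 4 valence electrons; Mg²⁺ is the bare [Ne] core; C²⁺ still has 2 valence electrons.
Core electrons are held far more tightly than valence electrons, so Na and Mg top the IE_3 order.
Valence configurations: S²⁺ [Ne]3s²3p², C²⁺ [He]2s².
Tabulated IE_3 (kJ/mol): Na 6910, S 3357, Mg 7733, C 4620.
Hence IE_3: S < C < Na < Mg.

Mg, Na, C, S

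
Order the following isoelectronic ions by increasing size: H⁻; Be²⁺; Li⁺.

All of these have 2 electrons, so size is governed by nuclear charge alone: the more protons, the stronger the pull on the same electron cloud, and the smaller the ion.
Nuclear charges: Be²⁺ (Z=4), Li⁺ (Z=3), H⁻ (Z=1).
Smallest to largest: Be²⁺ < Li⁺ < H⁻.

Be²⁺ < Li⁺ < H⁻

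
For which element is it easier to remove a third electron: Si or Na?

Si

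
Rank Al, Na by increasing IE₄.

Na < Al

Consider each +3 ion: Al³⁺ is the bare [Ne] core; Na³⁺ is already 2 electrons into the core.
All of these are removing an electron from a noble-gas core or deeper; the smaller core (lower principal quantum number) is held far more tightly, and within a period the higher nuclear charge binds the same core more tightly.
Tabulated IE_4 (kJ/mol): Al 11577, Na 9543.
Putting it together, IE_4: Na < Al.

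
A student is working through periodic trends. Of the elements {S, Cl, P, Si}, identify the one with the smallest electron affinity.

Adding an electron releases more energy for atoms nearer the top right (short of the noble gases).
All lie in period 3; the across-period trend (electron affinity increases left to right) applies, with the exception below.
Note the exception: Si has a higher electron affinity than P, contrary to the simple trend — adding an electron to P's half-filled 3p³ is unfavourable, so Si (3p²) has the more exothermic EA.
Approximate values (kJ/mol): Si 134, P 72, S 200, Cl 349.
The smallest electron affinity among these belongs to P.

P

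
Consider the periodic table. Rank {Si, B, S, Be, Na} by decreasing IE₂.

Na > B > S > Be > Si

The second ionization energy removes an electron from the +1 ion. For each element: Si⁺ still has 3 valence electrons; B⁺ still has 2 valence electrons; S⁺ still has 5 valence electrons; Be⁺ still has 1 valence electron; Na⁺ is the bare [Ne] core.
Breaking into a closed-shell core is much more expensive than removing a leftover valence electron — Na has the largest IE_2 here.
Valence configurations: Si⁺ [Ne]3s²3p¹, B⁺ [He]2s², S⁺ [Ne]3s²3p³, Be⁺ [He]2s¹.
The numbers (kJ/mol): Si 1577, B 2427, S 2252, Be 1757, Na 4562.
Hence IE_2: Si < Be < S < B < Na.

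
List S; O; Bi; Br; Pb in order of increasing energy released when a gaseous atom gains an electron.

EA tends to increase across a period and decrease down a group, though the pattern is less regular than for IE or radius.
Here both period and group differ, so the two effects have to be weighed against each other.
Bi > Pb: both are in period 6; the period trend gives Bi the larger value.
O > Bi: both effects reinforce here, so O is clearly the higher of the two.
S > O: this pair runs against the simple trend — see the exception note.
Br > S: period and group pull opposite ways; the across-period shift dominates (325 vs 200 kJ/mol).
Note the exception: S has a higher electron affinity than O, contrary to the simple trend — the compact 2p subshell of O repels the added electron more than S's larger 3p does.
Approximate values (kJ/mol): O 141, S 200, Br 325, Pb 35, Bi 91.
So from lowest to highest: Pb < Bi < O < S < Br.

Pb < Bi < O < S < Br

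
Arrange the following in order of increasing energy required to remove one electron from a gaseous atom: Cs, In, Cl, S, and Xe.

Cs < In < S < Xe < Cl

IE₁ increases left→right with effective nuclear charge and decreases top→bottom as the valence shell moves farther out.
These span different periods and groups, so the two trends combine.
In > Cs: both effects reinforce here, so In is clearly the higher of the two.
S > In: both effects reinforce here, so S is clearly the higher of the two.
Xe > S: period and group pull opposite ways; the across-period shift dominates (1170 vs 1000 kJ/mol).
Cl > Xe: the two effects oppose for this pair; the down-group effect wins (1251 vs 1170 kJ/mol).
Approximate values (kJ/mol): S 1000, Cl 1251, In 558, Xe 1170, Cs 376.
So from lowest to highest: Cs < In < S < Xe < Cl.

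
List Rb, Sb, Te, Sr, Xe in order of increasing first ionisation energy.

Rb < Sr < Sb < Te < Xe

Rb is in period 5, group 1; Sr is in period 5, group 2; Sb is in period 5, group 15; Te is in period 5, group 16; Xe is in period 5, group 18.
Across a period the outer electron is held more tightly (higher IE₁); down a group it sits in a higher shell, more shielded, and comes off more easily.
All lie in period 5, so first ionization energy increases left to right.
So from lowest to highest: Rb < Sr < Sb < Te < Xe.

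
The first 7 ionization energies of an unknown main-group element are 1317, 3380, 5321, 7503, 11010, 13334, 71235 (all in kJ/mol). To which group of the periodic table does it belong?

Group 16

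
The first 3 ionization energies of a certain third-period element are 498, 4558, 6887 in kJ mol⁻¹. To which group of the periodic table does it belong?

Look for the largest jump between consecutive ionization energies: IE2/IE1 ≈ 9.2, far larger than any earlier ratio.
That jump marks the point where a core electron is being removed. So the atom has 1 valence electron.
A main-group element with 1 valence electron is in group 1.

Group 1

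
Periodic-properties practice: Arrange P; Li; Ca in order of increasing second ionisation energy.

After 1 electron has been removed, what remains? P⁺ still has 4 valence electrons; Li⁺ is the bare [He] core; Ca⁺ still has 1 valence electron.
Breaking into a closed-shell core is much more expensive than removing a leftover valence electron — Li has the largest IE_2 here.
Valence configurations: P⁺ [Ne]3s²3p², Ca⁺ [Ar]4s¹.
Tabulated IE_2 (kJ/mol): P 1907, Li 7298, Ca 1145.
So the second ionization energies run Ca < P < Li.

Ca < P < Li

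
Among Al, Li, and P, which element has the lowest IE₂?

IE_2 is the cost of taking one more electron from the +1 cation: Al⁺ still has 2 valence electrons; Li⁺ is the bare [He] core; P⁺ still has 4 valence electrons.
Pulling an electron out of a noble-gas core costs far more than removing a remaining valence electron, so Li sits at the high end of IE_2.
Valence configurations: Al⁺ [Ne]3s², P⁺ [Ne]3s²3p².
Approximate IE_2 values (kJ/mol): Al 1817, Li 7298, P 1907.
Overall IE_2 order: Al < P < Li.

Al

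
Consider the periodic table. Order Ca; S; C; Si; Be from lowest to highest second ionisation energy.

Ca, Si, Be, S, C

After 1 electron has been removed, what remains? Ca⁺ still has 1 valence electron; S⁺ still has 5 valence electrons; C⁺ still has 3 valence electrons; Si⁺ still has 3 valence electrons; Be⁺ still has 1 valence electron.
All are still removing valence electrons, so compare the +1 ions as you would atoms: IE_2 generally rises across a period (higher Z_eff) and falls down a group (larger shell), subject to the usual subshell exceptions.
Valence configurations: Ca⁺ [Ar]4s¹, S⁺ [Ne]3s²3p³, C⁺ [He]2s²2p¹, Si⁺ [Ne]3s²3p¹, Be⁺ [He]2s¹.
Tabulated IE_2 (kJ/mol): Ca 1145, S 2252, C 2353, Si 1577, Be 1757.
So the second ionization energies run Ca < Si < Be < S < C.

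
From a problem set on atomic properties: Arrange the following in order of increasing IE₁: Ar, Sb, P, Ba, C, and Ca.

C is in period 2, group 14; P is in period 3, group 15; Ar is in period 3, group 18; Ca is in period 4, group 2; Sb is in period 5, group 15; Ba is in period 6, group 2.
IE₁ increases left→right with effective nuclear charge and decreases top→bottom as the valence shell moves farther out.
These span different periods and groups, so the two trends combine.
Ca > Ba: they share group 2; the group trend gives Ca the larger value.
Sb > Ca: period and group pull opposite ways; the across-period shift dominates (831 vs 590 kJ/mol).
P > Sb: P sits above Sb in group 15, so the down-group effect alone puts P higher.
C > P: the two effects oppose for this pair; the down-group effect wins (1086 vs 1012 kJ/mol).
Ar > C: period and group pull opposite ways; the across-period shift dominates (1521 vs 1086 kJ/mol).
Tabulated first ionization energy (kJ/mol): C 1086, P 1012, Ar 1521, Ca 590, Sb 831, Ba 503.
So from lowest to highest: Ba < Ca < Sb < P < C < Ar.

Ba, Ca, Sb, P, C, Ar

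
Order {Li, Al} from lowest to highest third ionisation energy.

After 2 electrons have been removed, what remains? Li²⁺ is already 1 electron into the core; Al²⁺ still has 1 valence electron.
Core electrons are held far more tightly than valence electrons, so Li tops the IE_3 order.
Approximate IE_3 values (kJ/mol): Li 11815, Al 2745.
Putting it together, IE_3: Al < Li.

Al < Li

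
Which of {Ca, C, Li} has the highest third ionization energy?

Li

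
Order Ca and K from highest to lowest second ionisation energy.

K, Ca

The second ionization energy removes an electron from the +1 ion. For each element: Ca⁺ still has 1 valence electron; K⁺ is the bare [Ar] core.
Core electrons are held far more tightly than valence electrons, so K tops the IE_2 order.
Approximate IE_2 values (kJ/mol): Ca 1145, K 3052.
Overall IE_2 order: Ca < K.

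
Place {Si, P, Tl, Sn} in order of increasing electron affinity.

Tl < P < Sn < Si

Si is in period 3, group 14; P is in period 3, group 15; Sn is in period 5, group 14; Tl is in period 6, group 13.
Adding an electron releases more energy for atoms nearer the top right (short of the noble gases).
Neither a single period nor a single group — weigh both effects.
P > Tl: both effects reinforce here, so P is clearly the higher of the two.
Sn > P: this pair runs against the simple trend — see the exception note.
Si > Sn: they share group 14; the group trend gives Si the larger value.
Note the exception: Sn has a higher electron affinity than P, contrary to the simple trend — adding an electron to P's half-filled np³ subshell costs electron-pairing energy.
Note the exception: Si has a higher electron affinity than P, contrary to the simple trend — adding an electron to P's half-filled 3p³ is unfavourable, so Si (3p²) has the more exothermic EA.
For reference (kJ/mol): Si 134, P 72, Sn 107, Tl 19.
So from lowest to highest: Tl < P < Sn < Si.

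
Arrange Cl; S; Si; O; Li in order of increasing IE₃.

Consider each +2 ion: Cl²⁺ still has 5 valence electrons; S²⁺ still has 4 valence electrons; Si²⁺ still has 2 valence electrons; O²⁺ still has 4 valence electrons; Li²⁺ is already 1 electron into the core.
Core electrons are held far more tightly than valence electrons, so Li tops the IE_3 order.
Valence configurations: Cl²⁺ [Ne]3s²3p³, S²⁺ [Ne]3s²3p², Si²⁺ [Ne]3s², O²⁺ [He]2s²2p².
Tabulated IE_3 (kJ/mol): Cl 3822, S 3357, Si 3232, O 5300, Li 11815.
So the third ionization energies run Si < S < Cl < O < Li.

Si < S < Cl < O < Li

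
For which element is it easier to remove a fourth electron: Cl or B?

Consider each +3 ion: Cl³⁺ still has 4 valence electrons; B³⁺ is the bare [He] core.
Core electrons are held far more tightly than valence electrons, so B tops the IE_4 order.
The numbers (kJ/mol): Cl 5159, B 25026.
So the fourth ionization energies run Cl < B.

Cl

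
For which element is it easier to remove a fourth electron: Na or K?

IE_4 is the cost of taking one more electron from the +3 cation: Na³⁺ is already 2 electrons into the core; K³⁺ is already 2 electrons into the core.
All of these are removing an electron from a noble-gas core or deeper; the smaller core (lower principal quantum number) is held far more tightly, and within a period the higher nuclear charge binds the same core more tightly.
The numbers (kJ/mol): Na 9543, K 5877.
Putting it together, IE_4: K < Na.

K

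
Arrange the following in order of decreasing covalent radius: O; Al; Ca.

Ca > Al > O

O is in period 2, group 16; Al is in period 3, group 13; Ca is in period 4, group 2.
Moving right in a period, electrons are added to the same shell under a stronger nuclear pull, so atoms get smaller; moving down, a new shell is opened and atoms get larger.
Here both period and group differ, so the two effects have to be weighed against each other.
Al > O: relative to O, both the across-period and down-group shifts push Al's atomic radius up.
Ca > Al: both effects reinforce here, so Ca is clearly the larger of the two.
Approximate values (pm): O 63, Al 126, Ca 171.
So from largest to smallest: Ca > Al > O.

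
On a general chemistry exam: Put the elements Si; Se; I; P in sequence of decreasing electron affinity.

Si is in period 3, group 14; P is in period 3, group 15; Se is in period 4, group 16; I is in period 5, group 17.
Atoms with high Z_eff and room in the valence shell (especially the halogens) have the most exothermic electron affinities.
Here both period and group differ, so the two effects have to be weighed against each other.
Si > P: this pair runs against the simple trend — see the exception note.
Se > Si: the two effects oppose for this pair; the across-period effect wins (195 vs 134 kJ/mol).
I > Se: the two effects oppose for this pair; the across-period effect wins (295 vs 195 kJ/mol).
Note the exception: Si has a higher electron affinity than P, contrary to the simple trend — adding an electron to P's half-filled 3p³ is unfavourable, so Si (3p²) has the more exothermic EA.
Tabulated electron affinity (kJ/mol): Si 134, P 72, Se 195, I 295.
So from highest to lowest: I > Se > Si > P.

I > Se > Si > P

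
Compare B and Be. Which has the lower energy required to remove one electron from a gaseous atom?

B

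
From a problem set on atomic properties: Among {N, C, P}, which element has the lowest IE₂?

P

After 1 electron has been removed, what remains? N⁺ still has 4 valence electrons; C⁺ still has 3 valence electrons; P⁺ still has 4 valence electrons.
All are still removing valence electrons, so compare the +1 ions as you would atoms: IE_2 generally rises across a period (higher Z_eff) and falls down a group (larger shell), subject to the usual subshell exceptions.
Valence configurations: N⁺ [He]2s²2p², C⁺ [He]2s²2p¹, P⁺ [Ne]3s²3p².
Tabulated IE_2 (kJ/mol): N 2856, C 2353, P 1907.
Putting it together, IE_2: P < C < N.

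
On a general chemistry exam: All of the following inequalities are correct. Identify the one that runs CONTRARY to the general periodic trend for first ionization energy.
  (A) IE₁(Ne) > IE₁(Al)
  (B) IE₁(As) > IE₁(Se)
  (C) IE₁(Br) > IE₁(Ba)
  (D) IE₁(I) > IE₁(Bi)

(B)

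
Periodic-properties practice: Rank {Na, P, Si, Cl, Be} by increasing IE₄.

Si < P < Cl < Na < Be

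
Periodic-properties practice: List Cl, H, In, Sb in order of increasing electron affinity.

H is in period 1, group 1; Cl is in period 3, group 17; In is in period 5, group 13; Sb is in period 5, group 15.
Electron affinity generally becomes more exothermic across a period toward the halogens and less exothermic down a group.
Neither a single period nor a single group — weigh both effects.
H > In: period and group pull opposite ways; the down-group shift dominates (73 vs 29 kJ/mol).
Sb > H: period and group pull opposite ways; the across-period shift dominates (103 vs 73 kJ/mol).
Cl > Sb: both effects reinforce here, so Cl is clearly the higher of the two.
For reference (kJ/mol): H 73, Cl 349, In 29, Sb 103.
So from lowest to highest: In < H < Sb < Cl.

In, H, Sb, Cl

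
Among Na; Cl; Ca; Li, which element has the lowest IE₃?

Cl

The third ionization energy removes an electron from the +2 ion. For each element: Na²⁺ is already 1 electron into the core; Cl²⁺ still has 5 valence electrons; Ca²⁺ is the bare [Ar] core; Li²⁺ is already 1 electron into the core.
Core electrons are held far more tightly than valence electrons, so Ca, Na and Li top the IE_3 order.
The numbers (kJ/mol): Na 6910, Cl 3822, Ca 4912, Li 11815.
So the third ionization energies run Cl < Ca < Na < Li.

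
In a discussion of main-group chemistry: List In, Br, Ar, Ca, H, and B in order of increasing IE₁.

H is in period 1, group 1; B is in period 2, group 13; Ar is in period 3, group 18; Ca is in period 4, group 2; Br is in period 4, group 17; In is in period 5, group 13.
Across a period the outer electron is held more tightly (higher IE₁); down a group it sits in a higher shell, more shielded, and comes off more easily.
Here both period and group differ, so the two effects have to be weighed against each other.
Ca > In: the two effects oppose for this pair; the down-group effect wins (590 vs 558 kJ/mol).
B > Ca: relative to Ca, both the across-period and down-group shifts push B's first ionization energy up.
Br > B: period and group pull opposite ways; the across-period shift dominates (1140 vs 801 kJ/mol).
H > Br: period and group pull opposite ways; the down-group shift dominates (1312 vs 1140 kJ/mol).
Ar > H: period and group pull opposite ways; the across-period shift dominates (1521 vs 1312 kJ/mol).
For reference (kJ/mol): H 1312, B 801, Ar 1521, Ca 590, Br 1140, In 558.
So from lowest to highest: In < Ca < B < Br < H < Ar.

In < Ca < B < Br < H < Ar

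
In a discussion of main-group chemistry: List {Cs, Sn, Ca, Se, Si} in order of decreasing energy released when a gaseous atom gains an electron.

Se > Si > Sn > Cs > Ca

Atoms with high Z_eff and room in the valence shell (especially the halogens) have the most exothermic electron affinities.
Neither a single period nor a single group — weigh both effects.
Cs > Ca: this pair runs against the simple trend — see the exception note.
Sn > Cs: both effects reinforce here, so Sn is clearly the higher of the two.
Si > Sn: Si sits above Sn in group 14, so the down-group effect alone puts Si higher.
Se > Si: the two effects oppose for this pair; the across-period effect wins (195 vs 134 kJ/mol).
Note the exception: Cs has a higher electron affinity than Ca, contrary to the simple trend — adding an electron to Ca (ns²) has to open a new, higher-energy np subshell, which is unfavourable.
Tabulated electron affinity (kJ/mol): Si 134, Ca 2, Se 195, Sn 107, Cs 46.
So from highest to lowest: Se > Si > Sn > Cs > Ca.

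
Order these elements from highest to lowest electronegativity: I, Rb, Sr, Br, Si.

Si is in period 3, group 14; Br is in period 4, group 17; Rb is in period 5, group 1; Sr is in period 5, group 2; I is in period 5, group 17.
Atoms toward the upper right of the periodic table pull bonding electrons most strongly.
Neither a single period nor a single group — weigh both effects.
Sr > Rb: both are in period 5; the period trend gives Sr the larger value.
Si > Sr: both effects reinforce here, so Si is clearly the higher of the two.
I > Si: the two effects oppose for this pair; the across-period effect wins (2.66 vs 1.90).
Br > I: Br sits above I in group 17, so the down-group effect alone puts Br higher.
Tabulated electronegativity (Pauling): Si 1.90, Br 2.96, Rb 0.82, Sr 0.95, I 2.66.
So from highest to lowest: Br > I > Si > Sr > Rb.

Br > I > Si > Sr > Rb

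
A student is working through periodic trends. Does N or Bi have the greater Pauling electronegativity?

N is in period 2, group 15; Bi is in period 6, group 15.
Electronegativity increases across a period and decreases down a group, tracking effective nuclear charge and atomic size.
All are in group 15, so electronegativity increases up the group.
So N has the greater Pauling electronegativity (N > Bi).

N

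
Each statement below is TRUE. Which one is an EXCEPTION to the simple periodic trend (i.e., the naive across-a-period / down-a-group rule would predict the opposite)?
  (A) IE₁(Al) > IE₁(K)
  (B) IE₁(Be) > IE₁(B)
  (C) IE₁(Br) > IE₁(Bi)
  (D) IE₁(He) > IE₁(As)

(B)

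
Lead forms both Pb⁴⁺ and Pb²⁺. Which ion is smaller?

Both ions have Z = 82 protons, but Pb⁴⁺ has lost more electrons, so its remaining electrons feel a larger effective nuclear charge per electron and are pulled in more tightly.
Higher positive charge → smaller ion, so Pb²⁺ > Pb⁴⁺.

Pb⁴⁺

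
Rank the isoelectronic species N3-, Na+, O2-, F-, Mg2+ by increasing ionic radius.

All of these have 10 electrons, so size is governed by nuclear charge alone: the more protons, the stronger the pull on the same electron cloud, and the smaller the ion.
Nuclear charges: Mg2+ (Z=12), Na+ (Z=11), F- (Z=9), O2- (Z=8), N3- (Z=7).
Smallest to largest: Mg2+ < Na+ < F- < O2- < N3-.

Mg2+ < Na+ < F- < O2- < N3-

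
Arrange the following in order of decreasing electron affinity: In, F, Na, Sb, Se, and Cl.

Cl > F > Se > Sb > Na > In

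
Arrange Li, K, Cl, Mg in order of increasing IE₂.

After 1 electron has been removed, what remains? Li⁺ is the bare [He] core; K⁺ is the bare [Ar] core; Cl⁺ still has 6 valence electrons; Mg⁺ still has 1 valence electron.
Breaking into a closed-shell core is much more expensive than removing a leftover valence electron — K and Li have the largest IE_2 here.
Valence configurations: Cl⁺ [Ne]3s²3p⁴, Mg⁺ [Ne]3s¹.
Approximate IE_2 values (kJ/mol): Li 7298, K 3052, Cl 2298, Mg 1451.
Hence IE_2: Mg < Cl < K < Li.

Mg < Cl < K < Li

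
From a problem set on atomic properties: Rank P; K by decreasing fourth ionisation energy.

K, P

After 3 electrons have been removed, what remains? P³⁺ still has 2 valence electrons; K³⁺ is already 2 electrons into the core.
Core electrons are held far more tightly than valence electrons, so K tops the IE_4 order.
The numbers (kJ/mol): P 4964, K 5877.
Overall IE_4 order: P < K.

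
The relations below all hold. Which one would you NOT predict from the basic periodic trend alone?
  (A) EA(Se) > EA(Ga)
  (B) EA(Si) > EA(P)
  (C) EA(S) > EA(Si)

(B)

The general trend: electron affinity increases across a period and decreases down a group.
(A) Se (period 4, group 16) vs Ga (period 4, group 13): the stated order agrees with the simple trend.
(B) Si (period 3, group 14) vs P (period 3, group 15): the stated order contradicts the simple trend.
(C) S (period 3, group 16) vs Si (period 3, group 14): the stated order agrees with the simple trend.
The exception is (B): adding an electron to P's half-filled 3p³ is unfavourable, so Si (3p²) has the more exothermic EA.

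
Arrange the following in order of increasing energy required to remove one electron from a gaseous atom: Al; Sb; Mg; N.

N is in period 2, group 15; Mg is in period 3, group 2; Al is in period 3, group 13; Sb is in period 5, group 15.
First ionization energy rises across a period (greater Z_eff holds electrons more tightly) and falls down a group (valence electrons are farther from the nucleus).
These span different periods and groups, so the two trends combine.
Mg > Al: this pair runs against the simple trend — see the exception note.
Sb > Mg: the two effects oppose for this pair; the across-period effect wins (831 vs 738 kJ/mol).
N > Sb: they share group 15; the group trend gives N the larger value.
Note the exception: Mg has a higher first ionization energy than Al, contrary to the simple trend — Al's single 3p electron is easier to remove than one from Mg's filled 3s².
For reference (kJ/mol): N 1402, Mg 738, Al 578, Sb 831.
So from lowest to highest: Al < Mg < Sb < N.

Al < Mg < Sb < N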